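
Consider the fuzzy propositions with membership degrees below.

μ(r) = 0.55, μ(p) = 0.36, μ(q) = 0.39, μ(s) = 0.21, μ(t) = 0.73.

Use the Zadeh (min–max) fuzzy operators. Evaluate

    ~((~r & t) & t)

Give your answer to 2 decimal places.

~r = 1 − 0.55 = 0.45
~r & t = min(a, b) on (0.45, 0.73) = 0.45
(~r & t) & t = min(a, b) on (0.45, 0.73) = 0.45
~((~r & t) & t) = 1 − 0.45 = 0.55

0.55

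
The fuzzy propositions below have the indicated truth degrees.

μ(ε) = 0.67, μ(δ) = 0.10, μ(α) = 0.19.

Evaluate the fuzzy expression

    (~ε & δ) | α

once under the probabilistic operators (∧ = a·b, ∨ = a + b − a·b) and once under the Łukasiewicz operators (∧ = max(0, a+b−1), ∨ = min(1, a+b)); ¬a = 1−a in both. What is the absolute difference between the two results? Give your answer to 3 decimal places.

0.027

Under probabilistic:
  ~ε = 1 − 0.6700 = 0.3300
  ~ε & δ = a·b on (0.3300, 0.1000) = 0.0330
  (~ε & δ) | α = a + b − a·b on (0.0330, 0.1900) = 0.2167
  → value = 0.2167
Under Łukasiewicz:
  ~ε = 1 − 0.67 = 0.33
  ~ε & δ = max(0, a+b−1) on (0.33, 0.10) = 0.00
  (~ε & δ) | α = min(1, a+b) on (0.00, 0.19) = 0.19
  → value = 0.1900
|0.2167 − 0.1900| = 0.027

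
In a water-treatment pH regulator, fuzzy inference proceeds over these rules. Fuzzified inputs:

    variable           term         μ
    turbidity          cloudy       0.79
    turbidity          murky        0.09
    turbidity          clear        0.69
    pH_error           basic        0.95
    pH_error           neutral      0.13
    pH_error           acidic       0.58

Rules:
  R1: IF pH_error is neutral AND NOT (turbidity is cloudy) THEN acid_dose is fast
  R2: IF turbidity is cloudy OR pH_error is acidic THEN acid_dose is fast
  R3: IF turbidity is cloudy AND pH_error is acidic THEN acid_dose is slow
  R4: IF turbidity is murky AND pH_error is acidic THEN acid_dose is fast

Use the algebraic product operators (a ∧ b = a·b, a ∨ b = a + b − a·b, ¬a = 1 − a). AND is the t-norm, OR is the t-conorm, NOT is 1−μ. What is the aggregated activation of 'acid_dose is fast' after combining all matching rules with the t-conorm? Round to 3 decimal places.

R1: neutral=0.13, ¬cloudy=1−0.79=0.21; AND[a·b] → w = 0.0273
R2: cloudy=0.79, acidic=0.58; OR[a + b − a·b] → w = 0.9118
R3: cloudy=0.79, acidic=0.58; AND[a·b] → w = 0.4582
R4: murky=0.09, acidic=0.58; AND[a·b] → w = 0.0522
Rules with consequent 'fast': {R1, R2, R4} → strengths 0.0273, 0.9118, 0.0522
Aggregate via t-conorm [a + b − a·b]: 0.9187

0.919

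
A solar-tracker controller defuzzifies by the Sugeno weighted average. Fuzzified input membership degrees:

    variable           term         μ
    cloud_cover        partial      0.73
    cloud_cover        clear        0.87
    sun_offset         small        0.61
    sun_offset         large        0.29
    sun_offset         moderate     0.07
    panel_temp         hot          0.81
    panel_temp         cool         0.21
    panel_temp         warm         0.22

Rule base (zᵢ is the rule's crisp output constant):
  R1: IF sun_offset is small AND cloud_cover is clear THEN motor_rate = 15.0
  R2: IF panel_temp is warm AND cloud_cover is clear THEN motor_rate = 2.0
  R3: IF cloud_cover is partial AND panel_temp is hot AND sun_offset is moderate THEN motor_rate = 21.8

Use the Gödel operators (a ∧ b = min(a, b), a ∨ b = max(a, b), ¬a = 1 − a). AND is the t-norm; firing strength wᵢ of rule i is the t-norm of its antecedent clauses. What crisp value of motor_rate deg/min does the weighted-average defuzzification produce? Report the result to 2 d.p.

12.35

R1 (z=15.0): small=0.61, clear=0.87; AND[min(a, b)] → w = 0.61
R2 (z=2.0): warm=0.22, clear=0.87; AND[min(a, b)] → w = 0.22
R3 (z=21.8): partial=0.73, hot=0.81, moderate=0.07; AND[min(a, b)] → w = 0.07
Weighted average = (0.61·15.0 + 0.22·2.0 + 0.07·21.8) / (0.61 + 0.22 + 0.07)
  = 11.1160 / 0.9000 = 12.35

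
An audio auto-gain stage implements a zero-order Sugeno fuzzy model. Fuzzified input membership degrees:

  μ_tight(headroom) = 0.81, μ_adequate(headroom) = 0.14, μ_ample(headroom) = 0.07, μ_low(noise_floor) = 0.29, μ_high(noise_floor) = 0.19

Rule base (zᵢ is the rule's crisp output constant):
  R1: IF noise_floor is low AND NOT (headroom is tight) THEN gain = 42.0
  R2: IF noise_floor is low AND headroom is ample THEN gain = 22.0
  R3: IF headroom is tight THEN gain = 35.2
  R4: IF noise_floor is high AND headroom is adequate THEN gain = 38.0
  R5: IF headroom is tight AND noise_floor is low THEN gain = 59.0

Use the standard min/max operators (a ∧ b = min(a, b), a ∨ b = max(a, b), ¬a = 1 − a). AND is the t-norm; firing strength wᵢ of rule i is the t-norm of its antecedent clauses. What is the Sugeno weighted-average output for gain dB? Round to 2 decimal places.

40.31

R1 (z=42.0): low=0.29, ¬tight=1−0.81=0.19; AND[min(a, b)] → w = 0.19
R2 (z=22.0): low=0.29, ample=0.07; AND[min(a, b)] → w = 0.07
R3 (z=35.2): tight=0.81 → w = 0.81
R4 (z=38.0): high=0.19, adequate=0.14; AND[min(a, b)] → w = 0.14
R5 (z=59.0): tight=0.81, low=0.29; AND[min(a, b)] → w = 0.29
Weighted average = (0.19·42.0 + 0.07·22.0 + 0.81·35.2 + 0.14·38.0 + 0.29·59.0) / (0.19 + 0.07 + 0.81 + 0.14 + 0.29)
  = 60.4620 / 1.5000 = 40.31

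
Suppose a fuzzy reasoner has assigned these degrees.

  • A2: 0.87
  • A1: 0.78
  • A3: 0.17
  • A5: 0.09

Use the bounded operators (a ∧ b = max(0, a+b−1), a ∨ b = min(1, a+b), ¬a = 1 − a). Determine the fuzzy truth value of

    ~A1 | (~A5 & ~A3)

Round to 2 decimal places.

0.96

~A1 = 1 − 0.78 = 0.22
~A5 = 1 − 0.09 = 0.91
~A3 = 1 − 0.17 = 0.83
~A5 & ~A3 = max(0, a+b−1) on (0.91, 0.83) = 0.74
~A1 | (~A5 & ~A3) = min(1, a+b) on (0.22, 0.74) = 0.96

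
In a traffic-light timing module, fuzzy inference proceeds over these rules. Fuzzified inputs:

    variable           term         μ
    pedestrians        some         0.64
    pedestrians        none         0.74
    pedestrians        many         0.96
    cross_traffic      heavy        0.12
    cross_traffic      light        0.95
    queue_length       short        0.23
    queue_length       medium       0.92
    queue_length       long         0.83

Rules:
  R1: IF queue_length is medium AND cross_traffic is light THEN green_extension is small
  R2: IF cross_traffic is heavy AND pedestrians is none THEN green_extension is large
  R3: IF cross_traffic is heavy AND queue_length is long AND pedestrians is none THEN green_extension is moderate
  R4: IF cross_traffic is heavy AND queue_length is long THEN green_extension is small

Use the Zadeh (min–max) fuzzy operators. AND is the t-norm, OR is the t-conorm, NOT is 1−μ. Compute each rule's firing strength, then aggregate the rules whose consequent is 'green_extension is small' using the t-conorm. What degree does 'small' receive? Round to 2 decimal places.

R1: medium=0.92, light=0.95; AND[min(a, b)] → w = 0.92
R2: heavy=0.12, none=0.74; AND[min(a, b)] → w = 0.12
R3: heavy=0.12, long=0.83, none=0.74; AND[min(a, b)] → w = 0.12
R4: heavy=0.12, long=0.83; AND[min(a, b)] → w = 0.12
Rules with consequent 'small': {R1, R4} → strengths 0.92, 0.12
Aggregate via t-conorm [max(a, b)]: 0.92

0.92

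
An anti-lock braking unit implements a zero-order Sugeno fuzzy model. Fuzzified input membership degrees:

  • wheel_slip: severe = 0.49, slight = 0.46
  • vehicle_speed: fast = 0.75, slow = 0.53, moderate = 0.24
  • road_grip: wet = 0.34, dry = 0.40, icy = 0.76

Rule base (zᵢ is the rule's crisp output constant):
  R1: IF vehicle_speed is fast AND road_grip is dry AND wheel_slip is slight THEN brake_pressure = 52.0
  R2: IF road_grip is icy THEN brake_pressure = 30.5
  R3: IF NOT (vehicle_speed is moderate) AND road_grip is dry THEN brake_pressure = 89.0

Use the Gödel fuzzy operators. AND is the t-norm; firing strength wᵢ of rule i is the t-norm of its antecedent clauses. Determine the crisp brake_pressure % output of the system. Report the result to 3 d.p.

R1 (z=52.0): fast=0.75, dry=0.40, slight=0.46; AND[min(a, b)] → w = 0.40
R2 (z=30.5): icy=0.76 → w = 0.76
R3 (z=89.0): ¬moderate=1−0.24=0.76, dry=0.40; AND[min(a, b)] → w = 0.40
Weighted average = (0.40·52.0 + 0.76·30.5 + 0.40·89.0) / (0.40 + 0.76 + 0.40)
  = 79.5800 / 1.5600 = 51.013

51.013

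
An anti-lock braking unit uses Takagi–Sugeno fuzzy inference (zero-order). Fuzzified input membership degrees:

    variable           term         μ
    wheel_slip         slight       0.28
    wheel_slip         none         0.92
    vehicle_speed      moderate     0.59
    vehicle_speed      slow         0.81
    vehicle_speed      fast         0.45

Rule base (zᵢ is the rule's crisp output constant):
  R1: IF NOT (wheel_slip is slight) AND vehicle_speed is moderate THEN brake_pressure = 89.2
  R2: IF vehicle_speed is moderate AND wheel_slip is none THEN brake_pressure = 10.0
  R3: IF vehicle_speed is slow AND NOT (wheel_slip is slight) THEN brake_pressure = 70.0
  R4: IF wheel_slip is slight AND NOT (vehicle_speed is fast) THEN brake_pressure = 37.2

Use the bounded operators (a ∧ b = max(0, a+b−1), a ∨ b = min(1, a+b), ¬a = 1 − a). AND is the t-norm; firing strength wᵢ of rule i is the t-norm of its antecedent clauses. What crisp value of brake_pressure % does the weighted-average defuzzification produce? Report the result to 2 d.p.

51.74

R1 (z=89.2): ¬slight=1−0.28=0.72, moderate=0.59; AND[max(0, a+b−1)] → w = 0.31
R2 (z=10.0): moderate=0.59, none=0.92; AND[max(0, a+b−1)] → w = 0.51
R3 (z=70.0): slow=0.81, ¬slight=1−0.28=0.72; AND[max(0, a+b−1)] → w = 0.53
R4 (z=37.2): slight=0.28, ¬fast=1−0.45=0.55; AND[max(0, a+b−1)] → w = 0.00
Weighted average = (0.31·89.2 + 0.51·10.0 + 0.53·70.0 + 0.00·37.2) / (0.31 + 0.51 + 0.53 + 0.00)
  = 69.8520 / 1.3500 = 51.74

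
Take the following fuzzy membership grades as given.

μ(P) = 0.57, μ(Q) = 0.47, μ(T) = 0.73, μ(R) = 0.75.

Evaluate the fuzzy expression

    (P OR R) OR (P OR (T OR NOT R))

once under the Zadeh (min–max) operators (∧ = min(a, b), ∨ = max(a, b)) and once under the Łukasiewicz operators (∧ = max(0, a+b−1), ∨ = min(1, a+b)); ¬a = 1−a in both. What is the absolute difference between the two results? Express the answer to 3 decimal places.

0.250

Under Zadeh (min–max):
  P OR R = max(a, b) on (0.57, 0.75) = 0.75
  NOT R = 1 − 0.75 = 0.25
  T OR NOT R = max(a, b) on (0.73, 0.25) = 0.73
  P OR (T OR NOT R) = max(a, b) on (0.57, 0.73) = 0.73
  (P OR R) OR (P OR (T OR NOT R)) = max(a, b) on (0.75, 0.73) = 0.75
  → value = 0.7500
Under Łukasiewicz:
  P OR R = min(1, a+b) on (0.57, 0.75) = 1.00
  NOT R = 1 − 0.75 = 0.25
  T OR NOT R = min(1, a+b) on (0.73, 0.25) = 0.98
  P OR (T OR NOT R) = min(1, a+b) on (0.57, 0.98) = 1.00
  (P OR R) OR (P OR (T OR NOT R)) = min(1, a+b) on (1.00, 1.00) = 1.00
  → value = 1.0000
|0.7500 − 1.0000| = 0.250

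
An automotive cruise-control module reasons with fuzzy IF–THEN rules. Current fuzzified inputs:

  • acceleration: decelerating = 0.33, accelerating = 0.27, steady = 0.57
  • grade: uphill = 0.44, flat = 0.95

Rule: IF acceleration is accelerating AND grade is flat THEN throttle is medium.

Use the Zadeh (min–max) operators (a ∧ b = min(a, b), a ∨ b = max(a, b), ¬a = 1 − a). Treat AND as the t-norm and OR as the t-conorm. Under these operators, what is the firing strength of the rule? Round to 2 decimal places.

firing strength: accelerating=0.27, flat=0.95; AND[min(a, b)] → w = 0.27

0.27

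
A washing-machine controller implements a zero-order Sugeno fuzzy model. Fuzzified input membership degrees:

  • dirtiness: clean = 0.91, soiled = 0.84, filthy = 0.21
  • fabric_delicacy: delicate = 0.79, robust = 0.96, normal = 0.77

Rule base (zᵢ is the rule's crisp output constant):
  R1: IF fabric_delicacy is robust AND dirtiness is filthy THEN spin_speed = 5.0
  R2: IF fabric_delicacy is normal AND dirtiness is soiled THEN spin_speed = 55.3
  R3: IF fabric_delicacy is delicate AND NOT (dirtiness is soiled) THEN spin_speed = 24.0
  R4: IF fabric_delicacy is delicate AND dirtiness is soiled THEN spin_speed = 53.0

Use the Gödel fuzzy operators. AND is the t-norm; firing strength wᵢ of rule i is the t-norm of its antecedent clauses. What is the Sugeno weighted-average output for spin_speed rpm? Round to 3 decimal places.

R1 (z=5.0): robust=0.96, filthy=0.21; AND[min(a, b)] → w = 0.21
R2 (z=55.3): normal=0.77, soiled=0.84; AND[min(a, b)] → w = 0.77
R3 (z=24.0): delicate=0.79, ¬soiled=1−0.84=0.16; AND[min(a, b)] → w = 0.16
R4 (z=53.0): delicate=0.79, soiled=0.84; AND[min(a, b)] → w = 0.79
Weighted average = (0.21·5.0 + 0.77·55.3 + 0.16·24.0 + 0.79·53.0) / (0.21 + 0.77 + 0.16 + 0.79)
  = 89.3410 / 1.9300 = 46.291

46.291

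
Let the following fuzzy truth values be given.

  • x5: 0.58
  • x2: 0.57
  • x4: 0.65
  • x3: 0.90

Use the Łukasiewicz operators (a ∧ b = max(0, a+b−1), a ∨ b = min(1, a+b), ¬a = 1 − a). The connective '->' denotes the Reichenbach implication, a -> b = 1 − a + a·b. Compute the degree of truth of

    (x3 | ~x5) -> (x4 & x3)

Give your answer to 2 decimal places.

~x5 = 1 − 0.58 = 0.42
x3 | ~x5 = min(1, a+b) on (0.90, 0.42) = 1.00
x4 & x3 = max(0, a+b−1) on (0.65, 0.90) = 0.55
(x3 | ~x5) -> (x4 & x3)  [Reichenbach: 1 − a + a·b] with a=1.00, b=0.55 → 0.55

0.55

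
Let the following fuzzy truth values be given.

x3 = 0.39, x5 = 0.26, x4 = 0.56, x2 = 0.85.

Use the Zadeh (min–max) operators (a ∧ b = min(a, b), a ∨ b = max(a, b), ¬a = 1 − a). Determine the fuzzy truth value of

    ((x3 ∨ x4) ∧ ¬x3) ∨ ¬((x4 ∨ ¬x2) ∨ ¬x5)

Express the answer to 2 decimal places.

0.56

x3 ∨ x4 = max(a, b) on (0.39, 0.56) = 0.56
¬x3 = 1 − 0.39 = 0.61
(x3 ∨ x4) ∧ ¬x3 = min(a, b) on (0.56, 0.61) = 0.56
¬x2 = 1 − 0.85 = 0.15
x4 ∨ ¬x2 = max(a, b) on (0.56, 0.15) = 0.56
¬x5 = 1 − 0.26 = 0.74
(x4 ∨ ¬x2) ∨ ¬x5 = max(a, b) on (0.56, 0.74) = 0.74
¬((x4 ∨ ¬x2) ∨ ¬x5) = 1 − 0.74 = 0.26
((x3 ∨ x4) ∧ ¬x3) ∨ ¬((x4 ∨ ¬x2) ∨ ¬x5) = max(a, b) on (0.56, 0.26) = 0.56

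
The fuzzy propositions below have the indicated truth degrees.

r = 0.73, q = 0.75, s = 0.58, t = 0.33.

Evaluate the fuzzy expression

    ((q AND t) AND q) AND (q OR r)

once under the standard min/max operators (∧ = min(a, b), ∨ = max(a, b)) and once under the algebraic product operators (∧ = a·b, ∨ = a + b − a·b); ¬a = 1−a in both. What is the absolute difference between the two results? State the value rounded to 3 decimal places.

Under standard min/max:
  q AND t = min(a, b) on (0.75, 0.33) = 0.33
  (q AND t) AND q = min(a, b) on (0.33, 0.75) = 0.33
  q OR r = max(a, b) on (0.75, 0.73) = 0.75
  ((q AND t) AND q) AND (q OR r) = min(a, b) on (0.33, 0.75) = 0.33
  → value = 0.3300
Under algebraic product:
  q AND t = a·b on (0.7500, 0.3300) = 0.2475
  (q AND t) AND q = a·b on (0.2475, 0.7500) = 0.1856
  q OR r = a + b − a·b on (0.7500, 0.7300) = 0.9325
  ((q AND t) AND q) AND (q OR r) = a·b on (0.1856, 0.9325) = 0.1731
  → value = 0.1731
|0.3300 − 0.1731| = 0.157

0.157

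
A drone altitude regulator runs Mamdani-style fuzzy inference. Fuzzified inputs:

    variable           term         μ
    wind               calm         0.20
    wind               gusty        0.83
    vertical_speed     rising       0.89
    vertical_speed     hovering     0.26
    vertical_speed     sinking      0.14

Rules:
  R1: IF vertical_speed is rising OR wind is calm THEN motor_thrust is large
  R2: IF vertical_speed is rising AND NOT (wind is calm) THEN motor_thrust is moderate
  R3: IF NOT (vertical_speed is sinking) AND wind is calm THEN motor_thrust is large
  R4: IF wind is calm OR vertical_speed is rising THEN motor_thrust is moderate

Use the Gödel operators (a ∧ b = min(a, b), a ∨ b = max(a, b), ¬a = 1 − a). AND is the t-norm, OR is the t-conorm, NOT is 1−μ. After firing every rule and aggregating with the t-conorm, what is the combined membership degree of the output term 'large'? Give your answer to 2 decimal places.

R1: rising=0.89, calm=0.20; OR[max(a, b)] → w = 0.89
R2: rising=0.89, ¬calm=1−0.20=0.80; AND[min(a, b)] → w = 0.80
R3: ¬sinking=1−0.14=0.86, calm=0.20; AND[min(a, b)] → w = 0.20
R4: calm=0.20, rising=0.89; OR[max(a, b)] → w = 0.89
Rules with consequent 'large': {R1, R3} → strengths 0.89, 0.20
Aggregate via t-conorm [max(a, b)]: 0.89

0.89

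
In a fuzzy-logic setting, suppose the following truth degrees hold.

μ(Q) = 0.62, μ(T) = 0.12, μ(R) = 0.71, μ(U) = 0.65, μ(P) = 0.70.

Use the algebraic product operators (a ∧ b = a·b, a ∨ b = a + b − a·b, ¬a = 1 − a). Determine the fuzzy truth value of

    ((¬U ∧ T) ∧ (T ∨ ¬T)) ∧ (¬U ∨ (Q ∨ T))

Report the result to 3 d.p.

0.029

¬U = 1 − 0.6500 = 0.3500
¬U ∧ T = a·b on (0.3500, 0.1200) = 0.0420
¬T = 1 − 0.1200 = 0.8800
T ∨ ¬T = a + b − a·b on (0.1200, 0.8800) = 0.8944
(¬U ∧ T) ∧ (T ∨ ¬T) = a·b on (0.0420, 0.8944) = 0.0376
¬U = 1 − 0.6500 = 0.3500
Q ∨ T = a + b − a·b on (0.6200, 0.1200) = 0.6656
¬U ∨ (Q ∨ T) = a + b − a·b on (0.3500, 0.6656) = 0.7826
((¬U ∧ T) ∧ (T ∨ ¬T)) ∧ (¬U ∨ (Q ∨ T)) = a·b on (0.0376, 0.7826) = 0.0294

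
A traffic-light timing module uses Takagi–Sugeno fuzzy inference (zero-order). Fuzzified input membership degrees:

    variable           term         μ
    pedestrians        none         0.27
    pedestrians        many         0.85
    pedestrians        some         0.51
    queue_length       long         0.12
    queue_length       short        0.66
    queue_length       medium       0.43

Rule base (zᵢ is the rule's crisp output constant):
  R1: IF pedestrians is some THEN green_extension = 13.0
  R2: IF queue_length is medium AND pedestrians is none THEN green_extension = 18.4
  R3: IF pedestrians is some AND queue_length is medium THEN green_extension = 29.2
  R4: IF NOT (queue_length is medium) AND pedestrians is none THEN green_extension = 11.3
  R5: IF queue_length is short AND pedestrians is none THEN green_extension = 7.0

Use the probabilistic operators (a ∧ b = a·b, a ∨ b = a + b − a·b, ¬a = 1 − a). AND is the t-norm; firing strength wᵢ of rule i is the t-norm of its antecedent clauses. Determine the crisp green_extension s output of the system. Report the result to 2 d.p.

15.42

R1 (z=13.0): some=0.51 → w = 0.5100
R2 (z=18.4): medium=0.43, none=0.27; AND[a·b] → w = 0.1161
R3 (z=29.2): some=0.51, medium=0.43; AND[a·b] → w = 0.2193
R4 (z=11.3): ¬medium=1−0.43=0.57, none=0.27; AND[a·b] → w = 0.1539
R5 (z=7.0): short=0.66, none=0.27; AND[a·b] → w = 0.1782
Weighted average = (0.5100·13.0 + 0.1161·18.4 + 0.2193·29.2 + 0.1539·11.3 + 0.1782·7.0) / (0.5100 + 0.1161 + 0.2193 + 0.1539 + 0.1782)
  = 18.1563 / 1.1775 = 15.42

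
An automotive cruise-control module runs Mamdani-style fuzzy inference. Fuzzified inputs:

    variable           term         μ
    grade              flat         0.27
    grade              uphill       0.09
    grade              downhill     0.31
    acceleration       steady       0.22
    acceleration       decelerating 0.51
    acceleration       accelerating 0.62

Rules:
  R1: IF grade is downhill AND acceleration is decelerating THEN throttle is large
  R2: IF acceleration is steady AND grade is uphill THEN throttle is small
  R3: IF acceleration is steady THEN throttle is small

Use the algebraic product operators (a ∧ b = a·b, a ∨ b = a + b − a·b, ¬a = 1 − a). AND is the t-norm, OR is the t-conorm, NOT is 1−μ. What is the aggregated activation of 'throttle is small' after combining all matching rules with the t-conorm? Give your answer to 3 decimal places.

0.235

R1: downhill=0.31, decelerating=0.51; AND[a·b] → w = 0.1581
R2: steady=0.22, uphill=0.09; AND[a·b] → w = 0.0198
R3: steady=0.22 → w = 0.2200
Rules with consequent 'small': {R2, R3} → strengths 0.0198, 0.2200
Aggregate via t-conorm [a + b − a·b]: 0.2354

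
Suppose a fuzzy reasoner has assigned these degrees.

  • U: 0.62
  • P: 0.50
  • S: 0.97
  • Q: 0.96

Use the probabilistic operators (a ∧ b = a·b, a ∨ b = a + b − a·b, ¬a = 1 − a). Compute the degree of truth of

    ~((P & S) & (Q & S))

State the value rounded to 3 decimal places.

0.548

P & S = a·b on (0.5000, 0.9700) = 0.4850
Q & S = a·b on (0.9600, 0.9700) = 0.9312
(P & S) & (Q & S) = a·b on (0.4850, 0.9312) = 0.4516
~((P & S) & (Q & S)) = 1 − 0.4516 = 0.5484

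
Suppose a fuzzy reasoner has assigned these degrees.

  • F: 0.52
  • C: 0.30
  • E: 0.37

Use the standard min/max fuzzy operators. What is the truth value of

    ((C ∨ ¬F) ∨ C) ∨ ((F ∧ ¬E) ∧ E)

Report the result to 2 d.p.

¬F = 1 − 0.52 = 0.48
C ∨ ¬F = max(a, b) on (0.30, 0.48) = 0.48
(C ∨ ¬F) ∨ C = max(a, b) on (0.48, 0.30) = 0.48
¬E = 1 − 0.37 = 0.63
F ∧ ¬E = min(a, b) on (0.52, 0.63) = 0.52
(F ∧ ¬E) ∧ E = min(a, b) on (0.52, 0.37) = 0.37
((C ∨ ¬F) ∨ C) ∨ ((F ∧ ¬E) ∧ E) = max(a, b) on (0.48, 0.37) = 0.48

0.48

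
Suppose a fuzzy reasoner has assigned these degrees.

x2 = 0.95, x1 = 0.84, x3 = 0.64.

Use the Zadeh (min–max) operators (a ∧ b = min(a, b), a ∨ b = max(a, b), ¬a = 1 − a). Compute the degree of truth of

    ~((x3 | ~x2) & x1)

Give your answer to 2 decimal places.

0.36

~x2 = 1 − 0.95 = 0.05
x3 | ~x2 = max(a, b) on (0.64, 0.05) = 0.64
(x3 | ~x2) & x1 = min(a, b) on (0.64, 0.84) = 0.64
~((x3 | ~x2) & x1) = 1 − 0.64 = 0.36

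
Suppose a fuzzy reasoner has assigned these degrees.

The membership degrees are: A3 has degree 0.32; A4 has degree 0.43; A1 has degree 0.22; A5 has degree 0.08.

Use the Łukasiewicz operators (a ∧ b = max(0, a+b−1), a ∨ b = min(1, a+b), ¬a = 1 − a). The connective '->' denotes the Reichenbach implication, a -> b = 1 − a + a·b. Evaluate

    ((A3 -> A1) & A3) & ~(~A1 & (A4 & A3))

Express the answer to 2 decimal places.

A3 -> A1  [Reichenbach: 1 − a + a·b] with a=0.32, b=0.22 → 0.75
(A3 -> A1) & A3 = max(0, a+b−1) on (0.75, 0.32) = 0.07
~A1 = 1 − 0.22 = 0.78
A4 & A3 = max(0, a+b−1) on (0.43, 0.32) = 0.00
~A1 & (A4 & A3) = max(0, a+b−1) on (0.78, 0.00) = 0.00
~(~A1 & (A4 & A3)) = 1 − 0.00 = 1.00
((A3 -> A1) & A3) & ~(~A1 & (A4 & A3)) = max(0, a+b−1) on (0.07, 1.00) = 0.07

0.07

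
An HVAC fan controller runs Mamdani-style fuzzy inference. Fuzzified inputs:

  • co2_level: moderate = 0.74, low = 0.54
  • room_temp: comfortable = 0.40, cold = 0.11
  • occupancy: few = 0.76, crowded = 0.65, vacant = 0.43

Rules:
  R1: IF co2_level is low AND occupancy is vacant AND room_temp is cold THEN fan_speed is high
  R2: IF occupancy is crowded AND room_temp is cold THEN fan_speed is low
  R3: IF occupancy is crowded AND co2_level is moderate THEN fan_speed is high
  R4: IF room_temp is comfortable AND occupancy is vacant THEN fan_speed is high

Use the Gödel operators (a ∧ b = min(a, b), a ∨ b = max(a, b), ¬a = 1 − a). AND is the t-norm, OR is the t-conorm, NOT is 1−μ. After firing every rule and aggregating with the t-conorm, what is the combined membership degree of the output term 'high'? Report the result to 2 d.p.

0.65

R1: low=0.54, vacant=0.43, cold=0.11; AND[min(a, b)] → w = 0.11
R2: crowded=0.65, cold=0.11; AND[min(a, b)] → w = 0.11
R3: crowded=0.65, moderate=0.74; AND[min(a, b)] → w = 0.65
R4: comfortable=0.40, vacant=0.43; AND[min(a, b)] → w = 0.40
Rules with consequent 'high': {R1, R3, R4} → strengths 0.11, 0.65, 0.40
Aggregate via t-conorm [max(a, b)]: 0.65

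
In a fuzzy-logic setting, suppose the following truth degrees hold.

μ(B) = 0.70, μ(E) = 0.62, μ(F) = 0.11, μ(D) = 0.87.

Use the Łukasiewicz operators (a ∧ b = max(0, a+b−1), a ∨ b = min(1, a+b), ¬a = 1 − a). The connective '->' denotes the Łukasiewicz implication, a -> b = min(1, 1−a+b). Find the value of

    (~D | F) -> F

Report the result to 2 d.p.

~D = 1 − 0.87 = 0.13
~D | F = min(1, a+b) on (0.13, 0.11) = 0.24
(~D | F) -> F  [Łukasiewicz: min(1, 1−a+b)] with a=0.24, b=0.11 → 0.87

0.87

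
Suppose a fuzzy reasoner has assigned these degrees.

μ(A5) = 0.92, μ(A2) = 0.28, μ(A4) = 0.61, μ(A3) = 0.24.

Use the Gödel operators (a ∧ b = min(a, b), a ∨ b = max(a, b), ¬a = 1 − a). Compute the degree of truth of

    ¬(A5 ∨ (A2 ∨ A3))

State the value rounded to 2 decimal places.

A2 ∨ A3 = max(a, b) on (0.28, 0.24) = 0.28
A5 ∨ (A2 ∨ A3) = max(a, b) on (0.92, 0.28) = 0.92
¬(A5 ∨ (A2 ∨ A3)) = 1 − 0.92 = 0.08

0.08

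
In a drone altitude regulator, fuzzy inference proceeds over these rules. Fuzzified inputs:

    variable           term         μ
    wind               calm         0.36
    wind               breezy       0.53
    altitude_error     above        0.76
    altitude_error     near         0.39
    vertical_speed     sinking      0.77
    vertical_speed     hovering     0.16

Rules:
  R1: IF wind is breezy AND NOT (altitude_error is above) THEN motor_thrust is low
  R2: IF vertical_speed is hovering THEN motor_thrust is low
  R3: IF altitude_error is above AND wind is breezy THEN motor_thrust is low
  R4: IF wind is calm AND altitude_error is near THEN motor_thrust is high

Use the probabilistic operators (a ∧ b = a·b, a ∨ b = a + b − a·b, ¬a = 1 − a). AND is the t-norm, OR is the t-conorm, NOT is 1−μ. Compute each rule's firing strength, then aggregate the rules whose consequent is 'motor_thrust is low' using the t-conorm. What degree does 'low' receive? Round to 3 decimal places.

R1: breezy=0.53, ¬above=1−0.76=0.24; AND[a·b] → w = 0.1272
R2: hovering=0.16 → w = 0.1600
R3: above=0.76, breezy=0.53; AND[a·b] → w = 0.4028
R4: calm=0.36, near=0.39; AND[a·b] → w = 0.1404
Rules with consequent 'low': {R1, R2, R3} → strengths 0.1272, 0.1600, 0.4028
Aggregate via t-conorm [a + b − a·b]: 0.5622

0.562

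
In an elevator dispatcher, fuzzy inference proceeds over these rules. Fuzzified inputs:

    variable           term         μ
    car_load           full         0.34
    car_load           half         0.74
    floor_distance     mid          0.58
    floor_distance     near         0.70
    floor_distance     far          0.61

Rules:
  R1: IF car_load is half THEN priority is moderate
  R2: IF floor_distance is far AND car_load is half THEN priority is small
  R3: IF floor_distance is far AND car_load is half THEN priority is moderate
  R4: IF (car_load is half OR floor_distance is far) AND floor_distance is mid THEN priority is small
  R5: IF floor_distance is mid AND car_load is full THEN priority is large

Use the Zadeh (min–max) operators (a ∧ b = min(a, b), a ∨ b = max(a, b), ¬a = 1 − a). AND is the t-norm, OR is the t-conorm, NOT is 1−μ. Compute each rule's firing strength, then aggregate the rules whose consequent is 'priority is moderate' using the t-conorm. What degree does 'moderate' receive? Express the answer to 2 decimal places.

R1: half=0.74 → w = 0.74
R2: far=0.61, half=0.74; AND[min(a, b)] → w = 0.61
R3: far=0.61, half=0.74; AND[min(a, b)] → w = 0.61
R4: (half=0.74 OR far=0.61) = 0.74; AND[min(a, b)] with mid=0.58 → w = 0.58
R5: mid=0.58, full=0.34; AND[min(a, b)] → w = 0.34
Rules with consequent 'moderate': {R1, R3} → strengths 0.74, 0.61
Aggregate via t-conorm [max(a, b)]: 0.74

0.74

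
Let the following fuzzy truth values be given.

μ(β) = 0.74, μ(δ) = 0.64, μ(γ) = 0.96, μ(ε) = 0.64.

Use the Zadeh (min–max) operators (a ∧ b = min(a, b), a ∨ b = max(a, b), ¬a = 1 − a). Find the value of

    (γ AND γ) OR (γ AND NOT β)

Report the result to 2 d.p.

γ AND γ = min(a, b) on (0.96, 0.96) = 0.96
NOT β = 1 − 0.74 = 0.26
γ AND NOT β = min(a, b) on (0.96, 0.26) = 0.26
(γ AND γ) OR (γ AND NOT β) = max(a, b) on (0.96, 0.26) = 0.96

0.96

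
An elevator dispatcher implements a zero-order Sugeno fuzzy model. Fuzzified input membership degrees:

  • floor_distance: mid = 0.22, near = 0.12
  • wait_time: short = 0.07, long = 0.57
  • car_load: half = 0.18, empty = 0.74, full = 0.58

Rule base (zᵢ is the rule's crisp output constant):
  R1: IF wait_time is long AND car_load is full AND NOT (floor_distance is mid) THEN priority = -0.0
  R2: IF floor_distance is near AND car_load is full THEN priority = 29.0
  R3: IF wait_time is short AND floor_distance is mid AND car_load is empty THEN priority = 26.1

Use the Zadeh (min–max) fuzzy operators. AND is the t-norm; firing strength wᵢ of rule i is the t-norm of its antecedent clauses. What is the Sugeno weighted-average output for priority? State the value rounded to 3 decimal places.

R1 (z=-0.0): long=0.57, full=0.58, ¬mid=1−0.22=0.78; AND[min(a, b)] → w = 0.57
R2 (z=29.0): near=0.12, full=0.58; AND[min(a, b)] → w = 0.12
R3 (z=26.1): short=0.07, mid=0.22, empty=0.74; AND[min(a, b)] → w = 0.07
Weighted average = (0.57·-0.0 + 0.12·29.0 + 0.07·26.1) / (0.57 + 0.12 + 0.07)
  = 5.3070 / 0.7600 = 6.983

6.983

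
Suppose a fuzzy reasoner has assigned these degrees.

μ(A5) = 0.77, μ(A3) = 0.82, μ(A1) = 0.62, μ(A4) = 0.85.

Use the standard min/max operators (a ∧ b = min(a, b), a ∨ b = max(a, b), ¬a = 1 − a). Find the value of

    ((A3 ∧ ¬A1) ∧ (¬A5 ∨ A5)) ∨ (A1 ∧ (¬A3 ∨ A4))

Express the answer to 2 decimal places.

0.62

¬A1 = 1 − 0.62 = 0.38
A3 ∧ ¬A1 = min(a, b) on (0.82, 0.38) = 0.38
¬A5 = 1 − 0.77 = 0.23
¬A5 ∨ A5 = max(a, b) on (0.23, 0.77) = 0.77
(A3 ∧ ¬A1) ∧ (¬A5 ∨ A5) = min(a, b) on (0.38, 0.77) = 0.38
¬A3 = 1 − 0.82 = 0.18
¬A3 ∨ A4 = max(a, b) on (0.18, 0.85) = 0.85
A1 ∧ (¬A3 ∨ A4) = min(a, b) on (0.62, 0.85) = 0.62
((A3 ∧ ¬A1) ∧ (¬A5 ∨ A5)) ∨ (A1 ∧ (¬A3 ∨ A4)) = max(a, b) on (0.38, 0.62) = 0.62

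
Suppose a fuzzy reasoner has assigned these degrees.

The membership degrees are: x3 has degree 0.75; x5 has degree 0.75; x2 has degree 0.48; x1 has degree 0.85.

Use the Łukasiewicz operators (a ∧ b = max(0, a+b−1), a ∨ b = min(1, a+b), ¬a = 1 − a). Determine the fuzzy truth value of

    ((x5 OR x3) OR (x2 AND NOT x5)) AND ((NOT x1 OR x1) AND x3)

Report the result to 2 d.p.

0.75

x5 OR x3 = min(1, a+b) on (0.75, 0.75) = 1.00
NOT x5 = 1 − 0.75 = 0.25
x2 AND NOT x5 = max(0, a+b−1) on (0.48, 0.25) = 0.00
(x5 OR x3) OR (x2 AND NOT x5) = min(1, a+b) on (1.00, 0.00) = 1.00
NOT x1 = 1 − 0.85 = 0.15
NOT x1 OR x1 = min(1, a+b) on (0.15, 0.85) = 1.00
(NOT x1 OR x1) AND x3 = max(0, a+b−1) on (1.00, 0.75) = 0.75
((x5 OR x3) OR (x2 AND NOT x5)) AND ((NOT x1 OR x1) AND x3) = max(0, a+b−1) on (1.00, 0.75) = 0.75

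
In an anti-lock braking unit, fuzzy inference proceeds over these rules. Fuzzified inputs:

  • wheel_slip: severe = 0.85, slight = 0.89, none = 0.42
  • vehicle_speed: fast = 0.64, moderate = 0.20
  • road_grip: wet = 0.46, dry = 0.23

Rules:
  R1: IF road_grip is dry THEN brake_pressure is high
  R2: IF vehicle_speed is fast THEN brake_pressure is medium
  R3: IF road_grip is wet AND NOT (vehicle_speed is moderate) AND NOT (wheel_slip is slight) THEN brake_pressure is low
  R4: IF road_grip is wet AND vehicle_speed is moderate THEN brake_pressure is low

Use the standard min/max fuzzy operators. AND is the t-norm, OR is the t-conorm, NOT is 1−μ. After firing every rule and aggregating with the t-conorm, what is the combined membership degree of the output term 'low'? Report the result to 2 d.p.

0.20

R1: dry=0.23 → w = 0.23
R2: fast=0.64 → w = 0.64
R3: wet=0.46, ¬moderate=1−0.20=0.80, ¬slight=1−0.89=0.11; AND[min(a, b)] → w = 0.11
R4: wet=0.46, moderate=0.20; AND[min(a, b)] → w = 0.20
Rules with consequent 'low': {R3, R4} → strengths 0.11, 0.20
Aggregate via t-conorm [max(a, b)]: 0.20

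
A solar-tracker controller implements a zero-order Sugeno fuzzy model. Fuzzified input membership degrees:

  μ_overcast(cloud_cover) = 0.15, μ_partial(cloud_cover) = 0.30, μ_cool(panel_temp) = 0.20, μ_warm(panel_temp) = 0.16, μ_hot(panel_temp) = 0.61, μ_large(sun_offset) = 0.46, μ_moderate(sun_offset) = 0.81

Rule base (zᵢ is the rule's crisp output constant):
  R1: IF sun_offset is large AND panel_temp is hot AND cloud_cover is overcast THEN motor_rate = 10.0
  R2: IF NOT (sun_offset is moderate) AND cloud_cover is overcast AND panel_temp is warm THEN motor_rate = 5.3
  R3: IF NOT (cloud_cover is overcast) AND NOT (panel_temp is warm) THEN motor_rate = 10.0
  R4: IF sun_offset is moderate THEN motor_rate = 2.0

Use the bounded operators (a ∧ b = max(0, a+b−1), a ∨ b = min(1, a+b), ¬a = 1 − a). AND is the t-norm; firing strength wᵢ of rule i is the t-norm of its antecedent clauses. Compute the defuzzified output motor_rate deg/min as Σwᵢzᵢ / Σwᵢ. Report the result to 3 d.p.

5.680

R1 (z=10.0): large=0.46, hot=0.61, overcast=0.15; AND[max(0, a+b−1)] → w = 0.00
R2 (z=5.3): ¬moderate=1−0.81=0.19, overcast=0.15, warm=0.16; AND[max(0, a+b−1)] → w = 0.00
R3 (z=10.0): ¬overcast=1−0.15=0.85, ¬warm=1−0.16=0.84; AND[max(0, a+b−1)] → w = 0.69
R4 (z=2.0): moderate=0.81 → w = 0.81
Weighted average = (0.00·10.0 + 0.00·5.3 + 0.69·10.0 + 0.81·2.0) / (0.00 + 0.00 + 0.69 + 0.81)
  = 8.5200 / 1.5000 = 5.680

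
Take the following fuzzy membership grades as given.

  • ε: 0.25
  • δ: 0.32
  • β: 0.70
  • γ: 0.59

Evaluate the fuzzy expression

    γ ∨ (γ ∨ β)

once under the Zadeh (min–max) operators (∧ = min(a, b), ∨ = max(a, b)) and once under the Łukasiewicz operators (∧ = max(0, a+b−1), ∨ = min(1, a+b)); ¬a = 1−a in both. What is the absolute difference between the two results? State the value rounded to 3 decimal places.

Under Zadeh (min–max):
  γ ∨ β = max(a, b) on (0.59, 0.70) = 0.70
  γ ∨ (γ ∨ β) = max(a, b) on (0.59, 0.70) = 0.70
  → value = 0.7000
Under Łukasiewicz:
  γ ∨ β = min(1, a+b) on (0.59, 0.70) = 1.00
  γ ∨ (γ ∨ β) = min(1, a+b) on (0.59, 1.00) = 1.00
  → value = 1.0000
|0.7000 − 1.0000| = 0.300

0.300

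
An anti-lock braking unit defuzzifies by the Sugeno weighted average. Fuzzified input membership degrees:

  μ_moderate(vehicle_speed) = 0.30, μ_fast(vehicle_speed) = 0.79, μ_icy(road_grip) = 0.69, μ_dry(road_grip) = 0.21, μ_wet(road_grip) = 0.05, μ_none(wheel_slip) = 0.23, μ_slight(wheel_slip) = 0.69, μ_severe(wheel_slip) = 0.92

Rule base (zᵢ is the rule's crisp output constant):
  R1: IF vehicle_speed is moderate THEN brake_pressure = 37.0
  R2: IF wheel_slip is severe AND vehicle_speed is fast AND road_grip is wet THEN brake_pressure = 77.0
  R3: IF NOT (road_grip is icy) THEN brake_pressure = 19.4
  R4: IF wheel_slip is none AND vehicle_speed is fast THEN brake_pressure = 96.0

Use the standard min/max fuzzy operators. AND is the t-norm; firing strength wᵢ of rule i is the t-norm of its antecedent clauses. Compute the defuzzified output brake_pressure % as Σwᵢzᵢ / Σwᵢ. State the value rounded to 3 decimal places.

48.364

R1 (z=37.0): moderate=0.30 → w = 0.30
R2 (z=77.0): severe=0.92, fast=0.79, wet=0.05; AND[min(a, b)] → w = 0.05
R3 (z=19.4): ¬icy=1−0.69=0.31 → w = 0.31
R4 (z=96.0): none=0.23, fast=0.79; AND[min(a, b)] → w = 0.23
Weighted average = (0.30·37.0 + 0.05·77.0 + 0.31·19.4 + 0.23·96.0) / (0.30 + 0.05 + 0.31 + 0.23)
  = 43.0440 / 0.8900 = 48.364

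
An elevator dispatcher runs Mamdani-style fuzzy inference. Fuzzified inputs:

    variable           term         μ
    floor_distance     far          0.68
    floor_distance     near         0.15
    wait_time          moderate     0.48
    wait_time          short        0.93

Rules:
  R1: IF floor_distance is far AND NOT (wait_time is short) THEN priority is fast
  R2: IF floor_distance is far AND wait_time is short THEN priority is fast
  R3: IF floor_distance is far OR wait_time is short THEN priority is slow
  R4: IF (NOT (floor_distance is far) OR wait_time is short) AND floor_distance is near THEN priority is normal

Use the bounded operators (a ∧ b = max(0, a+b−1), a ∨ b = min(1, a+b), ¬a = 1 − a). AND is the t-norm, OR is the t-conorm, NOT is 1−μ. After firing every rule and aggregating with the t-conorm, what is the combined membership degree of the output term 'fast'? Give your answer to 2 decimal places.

R1: far=0.68, ¬short=1−0.93=0.07; AND[max(0, a+b−1)] → w = 0.00
R2: far=0.68, short=0.93; AND[max(0, a+b−1)] → w = 0.61
R3: far=0.68, short=0.93; OR[min(1, a+b)] → w = 1.00
R4: (¬far=1−0.68=0.32 OR short=0.93) = 1.00; AND[max(0, a+b−1)] with near=0.15 → w = 0.15
Rules with consequent 'fast': {R1, R2} → strengths 0.00, 0.61
Aggregate via t-conorm [min(1, a+b)]: 0.61

0.61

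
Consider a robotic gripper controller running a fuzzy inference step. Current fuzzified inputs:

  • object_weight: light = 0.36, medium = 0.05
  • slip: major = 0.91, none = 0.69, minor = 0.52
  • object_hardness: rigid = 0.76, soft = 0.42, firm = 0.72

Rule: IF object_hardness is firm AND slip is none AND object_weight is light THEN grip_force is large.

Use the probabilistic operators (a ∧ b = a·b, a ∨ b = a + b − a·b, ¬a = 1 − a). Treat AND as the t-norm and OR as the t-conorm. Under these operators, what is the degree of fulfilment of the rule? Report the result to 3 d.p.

0.179

firing strength: firm=0.72, none=0.69, light=0.36; AND[a·b] → w = 0.1788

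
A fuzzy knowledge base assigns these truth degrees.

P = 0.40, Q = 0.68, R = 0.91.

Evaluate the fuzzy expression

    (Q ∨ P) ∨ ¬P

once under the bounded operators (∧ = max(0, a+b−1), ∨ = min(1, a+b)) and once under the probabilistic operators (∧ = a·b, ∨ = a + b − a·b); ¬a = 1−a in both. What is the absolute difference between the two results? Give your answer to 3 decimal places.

Under bounded:
  Q ∨ P = min(1, a+b) on (0.68, 0.40) = 1.00
  ¬P = 1 − 0.40 = 0.60
  (Q ∨ P) ∨ ¬P = min(1, a+b) on (1.00, 0.60) = 1.00
  → value = 1.0000
Under probabilistic:
  Q ∨ P = a + b − a·b on (0.6800, 0.4000) = 0.8080
  ¬P = 1 − 0.4000 = 0.6000
  (Q ∨ P) ∨ ¬P = a + b − a·b on (0.8080, 0.6000) = 0.9232
  → value = 0.9232
|1.0000 − 0.9232| = 0.077

0.077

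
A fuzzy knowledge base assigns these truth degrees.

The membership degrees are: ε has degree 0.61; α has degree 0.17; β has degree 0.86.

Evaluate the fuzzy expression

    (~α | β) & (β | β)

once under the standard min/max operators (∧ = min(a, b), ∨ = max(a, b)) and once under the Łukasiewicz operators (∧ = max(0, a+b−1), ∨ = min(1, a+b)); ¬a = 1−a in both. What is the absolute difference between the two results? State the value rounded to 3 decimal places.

0.140

Under standard min/max:
  ~α = 1 − 0.17 = 0.83
  ~α | β = max(a, b) on (0.83, 0.86) = 0.86
  β | β = max(a, b) on (0.86, 0.86) = 0.86
  (~α | β) & (β | β) = min(a, b) on (0.86, 0.86) = 0.86
  → value = 0.8600
Under Łukasiewicz:
  ~α = 1 − 0.17 = 0.83
  ~α | β = min(1, a+b) on (0.83, 0.86) = 1.00
  β | β = min(1, a+b) on (0.86, 0.86) = 1.00
  (~α | β) & (β | β) = max(0, a+b−1) on (1.00, 1.00) = 1.00
  → value = 1.0000
|0.8600 − 1.0000| = 0.140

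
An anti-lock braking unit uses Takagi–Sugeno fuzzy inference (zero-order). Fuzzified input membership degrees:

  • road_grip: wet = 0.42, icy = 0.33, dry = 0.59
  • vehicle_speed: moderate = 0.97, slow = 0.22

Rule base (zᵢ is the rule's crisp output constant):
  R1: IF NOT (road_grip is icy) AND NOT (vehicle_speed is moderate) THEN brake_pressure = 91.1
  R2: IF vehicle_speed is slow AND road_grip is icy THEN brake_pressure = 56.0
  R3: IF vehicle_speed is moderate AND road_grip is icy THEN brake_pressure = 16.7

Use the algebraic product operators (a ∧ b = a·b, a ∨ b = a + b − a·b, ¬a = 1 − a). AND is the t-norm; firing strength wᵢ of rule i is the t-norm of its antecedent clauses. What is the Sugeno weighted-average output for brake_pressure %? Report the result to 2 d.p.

R1 (z=91.1): ¬icy=1−0.33=0.67, ¬moderate=1−0.97=0.03; AND[a·b] → w = 0.0201
R2 (z=56.0): slow=0.22, icy=0.33; AND[a·b] → w = 0.0726
R3 (z=16.7): moderate=0.97, icy=0.33; AND[a·b] → w = 0.3201
Weighted average = (0.0201·91.1 + 0.0726·56.0 + 0.3201·16.7) / (0.0201 + 0.0726 + 0.3201)
  = 11.2424 / 0.4128 = 27.23

27.23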